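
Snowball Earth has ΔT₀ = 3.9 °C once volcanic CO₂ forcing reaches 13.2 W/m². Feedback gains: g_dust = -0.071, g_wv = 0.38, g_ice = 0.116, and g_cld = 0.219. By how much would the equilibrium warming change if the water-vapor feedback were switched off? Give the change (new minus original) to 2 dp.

Original: g = 0.644, ΔT = 3.9/(1−0.644) = 10.9551 °C.
Without water-vapor: g' = 0.264, ΔT' = 3.9/(1−0.264) = 5.2989 °C.
Change = 5.2989 − 10.9551 = -5.66 °C.

-5.66 °C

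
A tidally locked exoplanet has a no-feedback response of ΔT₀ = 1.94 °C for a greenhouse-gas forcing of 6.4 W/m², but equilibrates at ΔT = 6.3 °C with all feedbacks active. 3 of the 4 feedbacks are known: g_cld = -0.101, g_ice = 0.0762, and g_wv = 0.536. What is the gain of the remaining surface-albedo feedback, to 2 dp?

0.18

Amplification A = ΔT/ΔT₀ = 6.3/1.94 = 3.247.
Total gain g = 1 − 1/A = 1 − 1/3.247 = 0.692.
Known gains sum to -0.101 + 0.0762 + 0.536 = 0.5112.
g_alb = 0.692 − 0.5112 = 0.18.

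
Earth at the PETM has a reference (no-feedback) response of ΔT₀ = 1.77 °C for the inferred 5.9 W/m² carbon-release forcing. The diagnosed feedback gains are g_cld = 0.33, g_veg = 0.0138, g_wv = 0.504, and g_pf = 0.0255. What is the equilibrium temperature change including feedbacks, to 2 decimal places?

13.97 °C

Total gain g = 0.33 + 0.0138 + 0.504 + 0.0255 = 0.8733.
Amplification A = 1/(1 − 0.8733) = 7.893.
ΔT = 1.77 × 7.893 = 13.97 °C.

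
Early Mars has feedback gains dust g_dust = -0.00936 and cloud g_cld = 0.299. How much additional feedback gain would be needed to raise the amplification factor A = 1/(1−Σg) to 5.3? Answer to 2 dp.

0.52

Current total gain = 0.28964.
Target gain for A = 5.3: g* = 1 − 1/5.3 = 0.8113.
Additional gain needed = 0.8113 − 0.28964 = 0.52.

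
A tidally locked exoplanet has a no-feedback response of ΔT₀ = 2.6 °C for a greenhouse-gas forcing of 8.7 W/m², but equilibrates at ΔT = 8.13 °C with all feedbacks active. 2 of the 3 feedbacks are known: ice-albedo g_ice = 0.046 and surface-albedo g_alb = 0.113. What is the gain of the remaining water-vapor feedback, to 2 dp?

Amplification A = ΔT/ΔT₀ = 8.13/2.6 = 3.127.
Total gain g = 1 − 1/A = 1 − 1/3.127 = 0.6802.
Known gains sum to 0.046 + 0.113 = 0.159.
g_wv = 0.6802 − 0.159 = 0.52.

0.52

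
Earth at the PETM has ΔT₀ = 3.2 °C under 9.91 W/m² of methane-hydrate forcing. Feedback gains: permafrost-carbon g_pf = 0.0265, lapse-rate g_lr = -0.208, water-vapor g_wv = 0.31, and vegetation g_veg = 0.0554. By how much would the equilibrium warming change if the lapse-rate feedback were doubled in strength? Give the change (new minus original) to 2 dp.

Original: g = 0.1839, ΔT = 3.2/(1−0.1839) = 3.9211 °C.
With doubled lapse-rate: g' = -0.0241, ΔT' = 3.2/(1+0.0241) = 3.1247 °C.
Change = 3.1247 − 3.9211 = -0.80 °C.

-0.80 °C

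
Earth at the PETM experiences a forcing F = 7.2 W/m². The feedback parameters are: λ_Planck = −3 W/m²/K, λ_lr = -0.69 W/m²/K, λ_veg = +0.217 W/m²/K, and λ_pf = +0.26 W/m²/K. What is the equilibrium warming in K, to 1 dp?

Net feedback parameter λ = (−3) + (-0.69) + (+0.217) + (+0.26) = -3.213 W/m²/K.
ΔT = −F/λ = −7.2/(-3.213) = 2.2 K.

2.2 K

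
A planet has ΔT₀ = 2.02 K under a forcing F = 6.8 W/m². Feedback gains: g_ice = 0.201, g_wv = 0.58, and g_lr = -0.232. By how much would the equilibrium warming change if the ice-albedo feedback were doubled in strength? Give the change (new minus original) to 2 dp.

Original: g = 0.549, ΔT = 2.02/(1−0.549) = 4.4789 K.
With doubled ice-albedo: g' = 0.75, ΔT' = 2.02/(1−0.75) = 8.0800 K.
Change = 8.0800 − 4.4789 = 3.60 K.

3.60 K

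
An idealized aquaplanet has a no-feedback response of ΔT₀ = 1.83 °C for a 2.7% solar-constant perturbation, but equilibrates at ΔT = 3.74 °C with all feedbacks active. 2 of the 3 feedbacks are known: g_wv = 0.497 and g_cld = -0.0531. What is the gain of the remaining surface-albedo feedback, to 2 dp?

0.07

Amplification A = ΔT/ΔT₀ = 3.74/1.83 = 2.044.
Total gain g = 1 − 1/A = 1 − 1/2.044 = 0.5108.
Known gains sum to 0.497 − 0.0531 = 0.4439.
g_alb = 0.5108 − 0.4439 = 0.07.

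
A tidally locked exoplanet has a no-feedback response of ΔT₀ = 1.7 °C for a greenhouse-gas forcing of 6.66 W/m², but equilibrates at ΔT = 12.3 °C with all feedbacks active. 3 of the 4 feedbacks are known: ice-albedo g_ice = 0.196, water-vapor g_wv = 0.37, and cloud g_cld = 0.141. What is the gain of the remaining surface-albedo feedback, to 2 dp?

0.15

Amplification A = ΔT/ΔT₀ = 12.3/1.7 = 7.235.
Total gain g = 1 − 1/A = 1 − 1/7.235 = 0.8618.
Known gains sum to 0.196 + 0.37 + 0.141 = 0.707.
g_alb = 0.8618 − 0.707 = 0.15.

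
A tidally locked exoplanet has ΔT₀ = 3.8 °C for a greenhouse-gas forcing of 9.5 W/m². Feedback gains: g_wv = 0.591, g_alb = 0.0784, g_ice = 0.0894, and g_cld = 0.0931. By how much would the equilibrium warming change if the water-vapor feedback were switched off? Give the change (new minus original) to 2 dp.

-20.52 °C

Original: g = 0.8519, ΔT = 3.8/(1−0.8519) = 25.6583 °C.
Without water-vapor: g' = 0.2609, ΔT' = 3.8/(1−0.2609) = 5.1414 °C.
Change = 5.1414 − 25.6583 = -20.52 °C.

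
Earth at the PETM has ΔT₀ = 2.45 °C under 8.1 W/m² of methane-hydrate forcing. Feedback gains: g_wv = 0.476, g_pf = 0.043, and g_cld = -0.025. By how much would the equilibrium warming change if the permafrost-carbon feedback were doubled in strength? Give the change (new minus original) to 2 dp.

Original: g = 0.494, ΔT = 2.45/(1−0.494) = 4.8419 °C.
With doubled permafrost-carbon: g' = 0.537, ΔT' = 2.45/(1−0.537) = 5.2916 °C.
Change = 5.2916 − 4.8419 = 0.45 °C.

0.45 °C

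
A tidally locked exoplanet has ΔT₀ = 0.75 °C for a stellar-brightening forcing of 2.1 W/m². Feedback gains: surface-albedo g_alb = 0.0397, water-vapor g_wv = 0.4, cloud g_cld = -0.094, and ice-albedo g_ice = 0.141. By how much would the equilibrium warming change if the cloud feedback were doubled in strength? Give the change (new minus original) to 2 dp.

-0.23 °C

Original: g = 0.4867, ΔT = 0.75/(1−0.4867) = 1.4611 °C.
With doubled cloud: g' = 0.3927, ΔT' = 0.75/(1−0.3927) = 1.2350 °C.
Change = 1.2350 − 1.4611 = -0.23 °C.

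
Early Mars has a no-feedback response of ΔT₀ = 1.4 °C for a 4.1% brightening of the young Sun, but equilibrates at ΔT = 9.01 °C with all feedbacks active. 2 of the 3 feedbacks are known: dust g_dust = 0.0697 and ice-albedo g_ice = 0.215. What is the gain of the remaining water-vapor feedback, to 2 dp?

Amplification A = ΔT/ΔT₀ = 9.01/1.4 = 6.436.
Total gain g = 1 − 1/A = 1 − 1/6.436 = 0.8446.
Known gains sum to 0.0697 + 0.215 = 0.2847.
g_wv = 0.8446 − 0.2847 = 0.56.

0.56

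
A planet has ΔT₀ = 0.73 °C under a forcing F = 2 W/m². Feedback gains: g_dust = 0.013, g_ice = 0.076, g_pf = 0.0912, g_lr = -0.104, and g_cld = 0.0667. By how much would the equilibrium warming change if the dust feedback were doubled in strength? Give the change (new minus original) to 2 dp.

Original: g = 0.1429, ΔT = 0.73/(1−0.1429) = 0.8517 °C.
With doubled dust: g' = 0.1559, ΔT' = 0.73/(1−0.1559) = 0.8648 °C.
Change = 0.8648 − 0.8517 = 0.01 °C.

0.01 °C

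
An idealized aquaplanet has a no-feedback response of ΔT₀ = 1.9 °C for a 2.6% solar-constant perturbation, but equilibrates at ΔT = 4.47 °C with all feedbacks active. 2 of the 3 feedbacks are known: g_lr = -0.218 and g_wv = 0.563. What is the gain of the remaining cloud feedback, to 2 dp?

0.23

Amplification A = ΔT/ΔT₀ = 4.47/1.9 = 2.353.
Total gain g = 1 − 1/A = 1 − 1/2.353 = 0.575.
Known gains sum to -0.218 + 0.563 = 0.345.
g_cld = 0.575 − 0.345 = 0.23.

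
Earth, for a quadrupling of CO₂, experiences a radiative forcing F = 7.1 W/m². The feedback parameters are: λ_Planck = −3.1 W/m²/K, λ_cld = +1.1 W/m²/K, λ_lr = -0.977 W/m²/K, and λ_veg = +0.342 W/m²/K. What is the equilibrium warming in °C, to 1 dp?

Net feedback parameter λ = (−3.1) + (+1.1) + (-0.977) + (+0.342) = -2.635 W/m²/K.
ΔT = −F/λ = −7.1/(-2.635) = 2.7 °C.

2.7 °C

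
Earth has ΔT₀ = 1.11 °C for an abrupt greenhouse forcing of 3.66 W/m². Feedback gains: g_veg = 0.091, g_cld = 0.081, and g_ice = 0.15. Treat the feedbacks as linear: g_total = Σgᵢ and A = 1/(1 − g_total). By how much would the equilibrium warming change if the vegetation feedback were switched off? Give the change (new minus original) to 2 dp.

-0.19 °C

Original: g = 0.322, ΔT = 1.11/(1−0.322) = 1.6372 °C.
Without vegetation: g' = 0.231, ΔT' = 1.11/(1−0.231) = 1.4434 °C.
Change = 1.4434 − 1.6372 = -0.19 °C.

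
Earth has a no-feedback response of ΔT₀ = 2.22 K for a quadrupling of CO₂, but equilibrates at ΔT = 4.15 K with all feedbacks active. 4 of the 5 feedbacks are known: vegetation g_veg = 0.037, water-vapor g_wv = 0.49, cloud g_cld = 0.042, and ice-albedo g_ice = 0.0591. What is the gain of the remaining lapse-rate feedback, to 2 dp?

-0.16

Amplification A = ΔT/ΔT₀ = 4.15/2.22 = 1.869.
Total gain g = 1 − 1/A = 1 − 1/1.869 = 0.465.
Known gains sum to 0.037 + 0.49 + 0.042 + 0.0591 = 0.6281.
g_lr = 0.465 − 0.6281 = -0.16.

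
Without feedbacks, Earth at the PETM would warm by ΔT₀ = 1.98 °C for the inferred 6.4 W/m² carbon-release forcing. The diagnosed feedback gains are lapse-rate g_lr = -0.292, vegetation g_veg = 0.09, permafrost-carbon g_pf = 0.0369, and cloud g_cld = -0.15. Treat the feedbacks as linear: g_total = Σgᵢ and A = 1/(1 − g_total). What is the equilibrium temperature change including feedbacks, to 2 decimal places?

Total gain g = -0.292 + 0.09 + 0.0369 − 0.15 = -0.3151.
Amplification A = 1/(1 + 0.3151) = 0.7604.
ΔT = 1.98 × 0.7604 = 1.51 °C.

1.51 °C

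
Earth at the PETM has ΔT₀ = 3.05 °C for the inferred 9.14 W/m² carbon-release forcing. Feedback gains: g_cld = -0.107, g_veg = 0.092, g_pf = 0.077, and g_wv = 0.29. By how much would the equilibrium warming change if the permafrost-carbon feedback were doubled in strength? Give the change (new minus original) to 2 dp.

0.63 °C

Original: g = 0.352, ΔT = 3.05/(1−0.352) = 4.7068 °C.
With doubled permafrost-carbon: g' = 0.429, ΔT' = 3.05/(1−0.429) = 5.3415 °C.
Change = 5.3415 − 4.7068 = 0.63 °C.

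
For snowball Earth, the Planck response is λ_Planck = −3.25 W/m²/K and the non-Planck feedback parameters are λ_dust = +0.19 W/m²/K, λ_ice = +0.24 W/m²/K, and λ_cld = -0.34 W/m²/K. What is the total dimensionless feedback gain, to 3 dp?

Convert to gains: g_dust = 0.19/3.25 = 0.05846; g_ice = 0.24/3.25 = 0.07385; g_cld = -0.34/3.25 = -0.1046.
Total gain g = 0.02771.

0.028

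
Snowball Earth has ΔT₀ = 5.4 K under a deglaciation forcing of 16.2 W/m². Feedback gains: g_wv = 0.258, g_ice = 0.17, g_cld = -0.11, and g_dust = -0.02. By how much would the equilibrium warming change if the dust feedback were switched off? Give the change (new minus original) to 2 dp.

0.23 K

Original: g = 0.298, ΔT = 5.4/(1−0.298) = 7.6923 K.
Without dust: g' = 0.318, ΔT' = 5.4/(1−0.318) = 7.9179 K.
Change = 7.9179 − 7.6923 = 0.23 K.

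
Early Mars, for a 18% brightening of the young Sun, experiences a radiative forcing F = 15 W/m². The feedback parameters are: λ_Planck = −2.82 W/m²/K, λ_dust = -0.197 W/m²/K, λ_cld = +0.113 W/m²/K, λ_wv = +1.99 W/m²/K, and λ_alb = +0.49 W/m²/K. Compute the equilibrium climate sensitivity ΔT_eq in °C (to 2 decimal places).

35.38 °C

Net feedback parameter λ = (−2.82) + (-0.197) + (+0.113) + (+1.99) + (+0.49) = -0.424 W/m²/K.
ΔT = −F/λ = −15/(-0.424) = 35.38 °C.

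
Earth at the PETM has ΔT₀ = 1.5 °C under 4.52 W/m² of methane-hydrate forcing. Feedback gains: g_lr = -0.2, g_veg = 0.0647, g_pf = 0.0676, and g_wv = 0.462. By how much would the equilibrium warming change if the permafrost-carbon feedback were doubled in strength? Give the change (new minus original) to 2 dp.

0.31 °C

Original: g = 0.3943, ΔT = 1.5/(1−0.3943) = 2.4765 °C.
With doubled permafrost-carbon: g' = 0.4619, ΔT' = 1.5/(1−0.4619) = 2.7876 °C.
Change = 2.7876 − 2.4765 = 0.31 °C.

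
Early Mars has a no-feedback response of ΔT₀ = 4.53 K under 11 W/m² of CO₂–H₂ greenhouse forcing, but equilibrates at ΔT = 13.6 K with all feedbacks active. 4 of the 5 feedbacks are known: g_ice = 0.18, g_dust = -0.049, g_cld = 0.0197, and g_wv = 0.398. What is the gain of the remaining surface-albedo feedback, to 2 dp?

0.12

Amplification A = ΔT/ΔT₀ = 13.6/4.53 = 3.002.
Total gain g = 1 − 1/A = 1 − 1/3.002 = 0.6669.
Known gains sum to 0.18 − 0.049 + 0.0197 + 0.398 = 0.5487.
g_alb = 0.6669 − 0.5487 = 0.12.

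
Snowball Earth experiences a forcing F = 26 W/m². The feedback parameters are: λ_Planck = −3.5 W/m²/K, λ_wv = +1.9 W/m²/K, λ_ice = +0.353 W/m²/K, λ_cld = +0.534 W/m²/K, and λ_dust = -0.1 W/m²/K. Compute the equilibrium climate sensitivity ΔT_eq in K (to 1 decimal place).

32.0 K

Net feedback parameter λ = (−3.5) + (+1.9) + (+0.353) + (+0.534) + (-0.1) = -0.813 W/m²/K.
ΔT = −F/λ = −26/(-0.813) = 32.0 K.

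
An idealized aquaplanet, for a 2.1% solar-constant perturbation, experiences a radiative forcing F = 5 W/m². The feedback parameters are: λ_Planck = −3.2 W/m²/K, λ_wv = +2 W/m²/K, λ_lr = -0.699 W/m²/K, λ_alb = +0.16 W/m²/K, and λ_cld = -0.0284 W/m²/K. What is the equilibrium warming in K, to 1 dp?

Net feedback parameter λ = (−3.2) + (+2) + (-0.699) + (+0.16) + (-0.0284) = -1.7674 W/m²/K.
ΔT = −F/λ = −5/(-1.7674) = 2.8 K.

2.8 K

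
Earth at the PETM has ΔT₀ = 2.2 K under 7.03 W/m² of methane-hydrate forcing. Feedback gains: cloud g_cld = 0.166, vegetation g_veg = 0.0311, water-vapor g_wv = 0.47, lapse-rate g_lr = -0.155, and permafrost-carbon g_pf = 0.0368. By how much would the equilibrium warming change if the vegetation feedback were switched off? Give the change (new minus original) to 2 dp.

-0.31 K

Original: g = 0.5489, ΔT = 2.2/(1−0.5489) = 4.8770 K.
Without vegetation: g' = 0.5178, ΔT' = 2.2/(1−0.5178) = 4.5624 K.
Change = 4.5624 − 4.8770 = -0.31 K.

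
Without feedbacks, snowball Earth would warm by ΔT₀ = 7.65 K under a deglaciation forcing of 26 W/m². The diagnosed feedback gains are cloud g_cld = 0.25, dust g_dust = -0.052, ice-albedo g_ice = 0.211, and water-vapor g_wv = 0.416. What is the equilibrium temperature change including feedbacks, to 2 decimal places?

Total gain g = 0.25 − 0.052 + 0.211 + 0.416 = 0.825.
Amplification A = 1/(1 − 0.825) = 5.714.
ΔT = 7.65 × 5.714 = 43.71 K.

43.71 K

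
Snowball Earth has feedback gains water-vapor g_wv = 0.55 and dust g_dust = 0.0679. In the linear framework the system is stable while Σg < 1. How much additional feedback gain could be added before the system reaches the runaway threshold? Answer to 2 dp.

0.38

Current total gain = 0.55 + 0.0679 = 0.6179.
Margin to runaway = 1 − 0.6179 = 0.38.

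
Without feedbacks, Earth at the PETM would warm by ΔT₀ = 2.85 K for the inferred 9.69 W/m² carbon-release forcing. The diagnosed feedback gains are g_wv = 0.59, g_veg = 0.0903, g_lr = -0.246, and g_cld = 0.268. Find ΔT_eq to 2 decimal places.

9.57 K

Total gain g = 0.59 + 0.0903 − 0.246 + 0.268 = 0.7023.
Amplification A = 1/(1 − 0.7023) = 3.359.
ΔT = 2.85 × 3.359 = 9.57 K.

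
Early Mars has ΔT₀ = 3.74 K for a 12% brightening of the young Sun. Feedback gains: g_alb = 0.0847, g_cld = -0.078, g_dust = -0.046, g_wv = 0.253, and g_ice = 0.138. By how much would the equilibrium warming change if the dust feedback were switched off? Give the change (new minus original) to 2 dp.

0.44 K

Original: g = 0.3517, ΔT = 3.74/(1−0.3517) = 5.7689 K.
Without dust: g' = 0.3977, ΔT' = 3.74/(1−0.3977) = 6.2095 K.
Change = 6.2095 − 5.7689 = 0.44 K.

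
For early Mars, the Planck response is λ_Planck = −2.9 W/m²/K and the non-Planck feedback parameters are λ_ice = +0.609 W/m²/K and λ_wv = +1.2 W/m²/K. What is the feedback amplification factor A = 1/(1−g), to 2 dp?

Convert to gains: g_ice = 0.609/2.9 = 0.21; g_wv = 1.2/2.9 = 0.4138.
Total gain g = 0.6238.
A = 1/(1 − 0.6238) = 2.66.

2.66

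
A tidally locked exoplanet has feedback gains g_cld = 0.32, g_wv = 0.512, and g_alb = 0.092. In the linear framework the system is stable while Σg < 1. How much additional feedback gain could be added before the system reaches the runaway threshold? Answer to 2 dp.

0.08

Current total gain = 0.32 + 0.512 + 0.092 = 0.924.
Margin to runaway = 1 − 0.924 = 0.08.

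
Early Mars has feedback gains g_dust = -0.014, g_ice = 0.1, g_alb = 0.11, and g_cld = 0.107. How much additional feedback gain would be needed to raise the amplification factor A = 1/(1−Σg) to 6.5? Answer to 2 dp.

0.54

Current total gain = 0.303.
Target gain for A = 6.5: g* = 1 − 1/6.5 = 0.8462.
Additional gain needed = 0.8462 − 0.303 = 0.54.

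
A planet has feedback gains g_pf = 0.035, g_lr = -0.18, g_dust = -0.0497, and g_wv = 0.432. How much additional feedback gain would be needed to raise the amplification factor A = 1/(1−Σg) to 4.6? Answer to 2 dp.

Current total gain = 0.2373.
Target gain for A = 4.6: g* = 1 − 1/4.6 = 0.7826.
Additional gain needed = 0.7826 − 0.2373 = 0.55.

0.55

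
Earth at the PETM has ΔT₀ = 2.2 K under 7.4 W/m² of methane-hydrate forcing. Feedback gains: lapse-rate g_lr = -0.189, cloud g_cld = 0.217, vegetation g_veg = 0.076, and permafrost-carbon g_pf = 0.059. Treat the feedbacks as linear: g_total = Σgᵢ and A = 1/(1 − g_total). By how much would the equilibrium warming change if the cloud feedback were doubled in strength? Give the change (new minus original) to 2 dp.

Original: g = 0.163, ΔT = 2.2/(1−0.163) = 2.6284 K.
With doubled cloud: g' = 0.38, ΔT' = 2.2/(1−0.38) = 3.5484 K.
Change = 3.5484 − 2.6284 = 0.92 K.

0.92 K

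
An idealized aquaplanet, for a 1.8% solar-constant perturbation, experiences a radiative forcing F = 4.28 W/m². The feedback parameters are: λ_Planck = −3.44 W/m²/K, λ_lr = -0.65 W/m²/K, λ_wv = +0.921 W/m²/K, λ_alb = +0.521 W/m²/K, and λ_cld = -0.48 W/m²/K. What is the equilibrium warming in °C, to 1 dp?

Net feedback parameter λ = (−3.44) + (-0.65) + (+0.921) + (+0.521) + (-0.48) = -3.128 W/m²/K.
ΔT = −F/λ = −4.28/(-3.128) = 1.4 °C.

1.4 °C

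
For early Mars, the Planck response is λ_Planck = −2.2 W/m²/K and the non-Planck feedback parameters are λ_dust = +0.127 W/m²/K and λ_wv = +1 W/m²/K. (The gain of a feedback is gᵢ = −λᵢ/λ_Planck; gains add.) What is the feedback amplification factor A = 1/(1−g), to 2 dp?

Convert to gains: g_dust = 0.127/2.2 = 0.05773; g_wv = 1/2.2 = 0.4545.
Total gain g = 0.51223.
A = 1/(1 − 0.51223) = 2.05.

2.05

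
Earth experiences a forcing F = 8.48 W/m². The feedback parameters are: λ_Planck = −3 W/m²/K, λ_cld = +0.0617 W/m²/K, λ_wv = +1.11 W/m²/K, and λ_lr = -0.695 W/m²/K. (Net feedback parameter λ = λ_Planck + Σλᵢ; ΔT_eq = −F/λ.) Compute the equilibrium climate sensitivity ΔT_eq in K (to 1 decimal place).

Net feedback parameter λ = (−3) + (+0.0617) + (+1.11) + (-0.695) = -2.5233 W/m²/K.
ΔT = −F/λ = −8.48/(-2.5233) = 3.4 K.

3.4 K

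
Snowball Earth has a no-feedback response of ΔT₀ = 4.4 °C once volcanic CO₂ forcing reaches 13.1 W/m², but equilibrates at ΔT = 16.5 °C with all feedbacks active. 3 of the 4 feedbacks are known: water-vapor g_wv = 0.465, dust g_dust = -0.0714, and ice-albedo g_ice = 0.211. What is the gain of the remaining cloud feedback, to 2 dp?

Amplification A = ΔT/ΔT₀ = 16.5/4.4 = 3.75.
Total gain g = 1 − 1/A = 1 − 1/3.75 = 0.7333.
Known gains sum to 0.465 − 0.0714 + 0.211 = 0.6046.
g_cld = 0.7333 − 0.6046 = 0.13.

0.13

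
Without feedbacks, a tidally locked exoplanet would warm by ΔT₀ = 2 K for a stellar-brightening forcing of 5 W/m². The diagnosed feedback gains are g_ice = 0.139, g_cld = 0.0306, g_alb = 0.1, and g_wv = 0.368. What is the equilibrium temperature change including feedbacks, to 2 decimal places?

5.52 K

Total gain g = 0.139 + 0.0306 + 0.1 + 0.368 = 0.6376.
Amplification A = 1/(1 − 0.6376) = 2.759.
ΔT = 2 × 2.759 = 5.52 K.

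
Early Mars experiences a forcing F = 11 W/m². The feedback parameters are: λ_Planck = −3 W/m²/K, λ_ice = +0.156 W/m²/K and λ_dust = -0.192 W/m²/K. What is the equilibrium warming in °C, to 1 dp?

3.6 °C

Net feedback parameter λ = (−3) + (+0.156) + (-0.192) = -3.036 W/m²/K.
ΔT = −F/λ = −11/(-3.036) = 3.6 °C.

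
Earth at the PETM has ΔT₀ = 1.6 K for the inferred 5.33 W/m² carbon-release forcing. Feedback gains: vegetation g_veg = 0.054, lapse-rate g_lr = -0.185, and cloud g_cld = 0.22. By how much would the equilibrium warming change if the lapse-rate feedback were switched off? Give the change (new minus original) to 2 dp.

Original: g = 0.089, ΔT = 1.6/(1−0.089) = 1.7563 K.
Without lapse-rate: g' = 0.274, ΔT' = 1.6/(1−0.274) = 2.2039 K.
Change = 2.2039 − 1.7563 = 0.45 K.

0.45 K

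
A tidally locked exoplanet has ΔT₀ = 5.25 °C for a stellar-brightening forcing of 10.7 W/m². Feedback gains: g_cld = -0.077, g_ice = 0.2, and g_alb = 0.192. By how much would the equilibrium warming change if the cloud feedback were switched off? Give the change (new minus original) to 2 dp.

Original: g = 0.315, ΔT = 5.25/(1−0.315) = 7.6642 °C.
Without cloud: g' = 0.392, ΔT' = 5.25/(1−0.392) = 8.6349 °C.
Change = 8.6349 − 7.6642 = 0.97 °C.

0.97 °C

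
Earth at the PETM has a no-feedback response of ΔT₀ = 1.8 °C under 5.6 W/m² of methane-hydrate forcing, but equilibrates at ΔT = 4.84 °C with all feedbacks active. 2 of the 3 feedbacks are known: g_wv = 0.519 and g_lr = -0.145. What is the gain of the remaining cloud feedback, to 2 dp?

Amplification A = ΔT/ΔT₀ = 4.84/1.8 = 2.689.
Total gain g = 1 − 1/A = 1 − 1/2.689 = 0.6281.
Known gains sum to 0.519 − 0.145 = 0.374.
g_cld = 0.6281 − 0.374 = 0.25.

0.25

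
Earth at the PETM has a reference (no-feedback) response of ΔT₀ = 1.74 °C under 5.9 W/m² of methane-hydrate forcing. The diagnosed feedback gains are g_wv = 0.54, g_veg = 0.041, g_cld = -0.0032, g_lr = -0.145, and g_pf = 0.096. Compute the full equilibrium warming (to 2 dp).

Total gain g = 0.54 + 0.041 − 0.0032 − 0.145 + 0.096 = 0.5288.
Amplification A = 1/(1 − 0.5288) = 2.122.
ΔT = 1.74 × 2.122 = 3.69 °C.

3.69 °C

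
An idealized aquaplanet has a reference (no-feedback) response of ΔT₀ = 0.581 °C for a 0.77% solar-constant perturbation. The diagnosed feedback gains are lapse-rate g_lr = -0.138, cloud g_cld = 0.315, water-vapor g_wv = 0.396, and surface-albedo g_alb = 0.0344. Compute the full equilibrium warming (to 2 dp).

1.48 °C

Total gain g = -0.138 + 0.315 + 0.396 + 0.0344 = 0.6074.
Amplification A = 1/(1 − 0.6074) = 2.547.
ΔT = 0.581 × 2.547 = 1.48 °C.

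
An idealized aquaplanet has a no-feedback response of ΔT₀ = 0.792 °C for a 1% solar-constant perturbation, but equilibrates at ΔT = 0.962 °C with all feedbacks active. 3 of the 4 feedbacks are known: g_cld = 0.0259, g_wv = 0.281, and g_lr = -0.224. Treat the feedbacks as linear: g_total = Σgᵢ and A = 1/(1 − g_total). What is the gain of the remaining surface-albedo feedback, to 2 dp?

Amplification A = ΔT/ΔT₀ = 0.962/0.792 = 1.215.
Total gain g = 1 − 1/A = 1 − 1/1.215 = 0.177.
Known gains sum to 0.0259 + 0.281 − 0.224 = 0.0829.
g_alb = 0.177 − 0.0829 = 0.09.

0.09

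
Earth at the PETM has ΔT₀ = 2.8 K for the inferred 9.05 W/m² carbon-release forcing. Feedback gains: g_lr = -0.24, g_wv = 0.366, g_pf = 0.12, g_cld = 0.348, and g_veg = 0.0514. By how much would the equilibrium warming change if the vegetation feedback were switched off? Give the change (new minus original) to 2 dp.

Original: g = 0.6454, ΔT = 2.8/(1−0.6454) = 7.8962 K.
Without vegetation: g' = 0.594, ΔT' = 2.8/(1−0.594) = 6.8966 K.
Change = 6.8966 − 7.8962 = -1.00 K.

-1.00 K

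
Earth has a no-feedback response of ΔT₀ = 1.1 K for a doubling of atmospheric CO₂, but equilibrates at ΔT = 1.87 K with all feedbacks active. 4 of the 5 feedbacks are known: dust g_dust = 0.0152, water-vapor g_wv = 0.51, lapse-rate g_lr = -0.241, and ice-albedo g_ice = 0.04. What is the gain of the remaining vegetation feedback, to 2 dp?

0.09

Amplification A = ΔT/ΔT₀ = 1.87/1.1 = 1.7.
Total gain g = 1 − 1/A = 1 − 1/1.7 = 0.4118.
Known gains sum to 0.0152 + 0.51 − 0.241 + 0.04 = 0.3242.
g_veg = 0.4118 − 0.3242 = 0.09.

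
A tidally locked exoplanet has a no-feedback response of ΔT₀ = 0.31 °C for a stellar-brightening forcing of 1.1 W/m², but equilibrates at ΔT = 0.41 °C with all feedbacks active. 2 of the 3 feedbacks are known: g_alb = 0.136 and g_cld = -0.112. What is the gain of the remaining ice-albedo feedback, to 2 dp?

0.22

Amplification A = ΔT/ΔT₀ = 0.41/0.31 = 1.323.
Total gain g = 1 − 1/A = 1 − 1/1.323 = 0.2441.
Known gains sum to 0.136 − 0.112 = 0.024.
g_ice = 0.2441 − 0.024 = 0.22.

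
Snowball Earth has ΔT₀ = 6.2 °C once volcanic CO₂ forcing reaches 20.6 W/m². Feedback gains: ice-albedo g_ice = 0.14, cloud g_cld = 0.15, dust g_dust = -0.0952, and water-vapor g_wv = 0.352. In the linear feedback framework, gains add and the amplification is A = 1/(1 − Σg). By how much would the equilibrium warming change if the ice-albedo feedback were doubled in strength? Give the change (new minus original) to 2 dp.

6.12 °C

Original: g = 0.5468, ΔT = 6.2/(1−0.5468) = 13.6805 °C.
With doubled ice-albedo: g' = 0.6868, ΔT' = 6.2/(1−0.6868) = 19.7957 °C.
Change = 19.7957 − 13.6805 = 6.12 °C.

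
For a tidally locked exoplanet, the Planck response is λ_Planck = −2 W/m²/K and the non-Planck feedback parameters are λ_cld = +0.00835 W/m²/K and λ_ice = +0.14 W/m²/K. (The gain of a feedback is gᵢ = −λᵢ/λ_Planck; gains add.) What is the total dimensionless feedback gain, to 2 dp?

0.07

Convert to gains: g_cld = 0.00835/2 = 0.004175; g_ice = 0.14/2 = 0.07.
Total gain g = 0.074175.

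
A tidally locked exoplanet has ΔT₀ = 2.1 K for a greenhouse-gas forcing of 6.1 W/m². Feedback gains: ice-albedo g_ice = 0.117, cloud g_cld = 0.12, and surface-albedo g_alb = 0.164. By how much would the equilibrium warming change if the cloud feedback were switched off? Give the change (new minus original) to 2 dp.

Original: g = 0.401, ΔT = 2.1/(1−0.401) = 3.5058 K.
Without cloud: g' = 0.281, ΔT' = 2.1/(1−0.281) = 2.9207 K.
Change = 2.9207 − 3.5058 = -0.59 K.

-0.59 K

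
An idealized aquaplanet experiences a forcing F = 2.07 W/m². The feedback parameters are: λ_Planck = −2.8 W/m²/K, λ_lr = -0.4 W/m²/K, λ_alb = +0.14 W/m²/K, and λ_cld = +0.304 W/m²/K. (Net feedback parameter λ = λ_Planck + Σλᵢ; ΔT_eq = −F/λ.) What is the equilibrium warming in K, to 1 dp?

Net feedback parameter λ = (−2.8) + (-0.4) + (+0.14) + (+0.304) = -2.756 W/m²/K.
ΔT = −F/λ = −2.07/(-2.756) = 0.8 K.

0.8 K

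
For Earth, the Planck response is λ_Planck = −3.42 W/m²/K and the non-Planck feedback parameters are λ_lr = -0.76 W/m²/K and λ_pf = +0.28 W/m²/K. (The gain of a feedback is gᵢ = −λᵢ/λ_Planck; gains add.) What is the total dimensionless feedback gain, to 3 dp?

Convert to gains: g_lr = -0.76/3.42 = -0.2222; g_pf = 0.28/3.42 = 0.08187.
Total gain g = -0.14033.

-0.140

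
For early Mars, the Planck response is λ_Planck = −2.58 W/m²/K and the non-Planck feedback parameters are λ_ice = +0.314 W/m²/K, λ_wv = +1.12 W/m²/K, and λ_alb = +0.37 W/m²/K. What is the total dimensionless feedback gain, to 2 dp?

Convert to gains: g_ice = 0.314/2.58 = 0.1217; g_wv = 1.12/2.58 = 0.4341; g_alb = 0.37/2.58 = 0.1434.
Total gain g = 0.6992.

0.70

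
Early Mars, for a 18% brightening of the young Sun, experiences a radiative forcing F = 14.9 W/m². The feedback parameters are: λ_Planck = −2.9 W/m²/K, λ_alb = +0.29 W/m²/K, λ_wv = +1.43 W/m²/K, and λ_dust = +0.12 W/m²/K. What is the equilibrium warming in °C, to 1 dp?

Net feedback parameter λ = (−2.9) + (+0.29) + (+1.43) + (+0.12) = -1.06 W/m²/K.
ΔT = −F/λ = −14.9/(-1.06) = 14.1 °C.

14.1 °C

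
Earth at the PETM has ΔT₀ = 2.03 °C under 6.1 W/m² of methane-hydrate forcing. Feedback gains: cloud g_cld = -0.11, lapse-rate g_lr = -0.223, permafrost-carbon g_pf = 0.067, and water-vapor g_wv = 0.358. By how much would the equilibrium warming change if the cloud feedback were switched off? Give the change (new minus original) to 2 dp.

Original: g = 0.092, ΔT = 2.03/(1−0.092) = 2.2357 °C.
Without cloud: g' = 0.202, ΔT' = 2.03/(1−0.202) = 2.5439 °C.
Change = 2.5439 − 2.2357 = 0.31 °C.

0.31 °C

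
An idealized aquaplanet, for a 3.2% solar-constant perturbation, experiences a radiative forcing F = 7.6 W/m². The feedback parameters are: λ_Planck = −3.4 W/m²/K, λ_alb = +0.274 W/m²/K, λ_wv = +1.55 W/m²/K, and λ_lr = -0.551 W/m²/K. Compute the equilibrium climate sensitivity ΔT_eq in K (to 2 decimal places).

3.57 K

Net feedback parameter λ = (−3.4) + (+0.274) + (+1.55) + (-0.551) = -2.127 W/m²/K.
ΔT = −F/λ = −7.6/(-2.127) = 3.57 K.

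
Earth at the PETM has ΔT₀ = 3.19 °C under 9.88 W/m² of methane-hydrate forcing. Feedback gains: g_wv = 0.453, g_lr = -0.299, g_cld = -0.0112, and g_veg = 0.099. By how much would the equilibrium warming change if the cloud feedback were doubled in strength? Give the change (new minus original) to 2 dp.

Original: g = 0.2418, ΔT = 3.19/(1−0.2418) = 4.2073 °C.
With doubled cloud: g' = 0.2306, ΔT' = 3.19/(1−0.2306) = 4.1461 °C.
Change = 4.1461 − 4.2073 = -0.06 °C.

-0.06 °C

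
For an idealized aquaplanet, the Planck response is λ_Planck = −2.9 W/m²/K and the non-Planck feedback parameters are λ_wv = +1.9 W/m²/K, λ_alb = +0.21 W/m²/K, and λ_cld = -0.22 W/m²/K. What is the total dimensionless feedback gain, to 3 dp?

Convert to gains: g_wv = 1.9/2.9 = 0.6552; g_alb = 0.21/2.9 = 0.07241; g_cld = -0.22/2.9 = -0.07586.
Total gain g = 0.65175.

0.652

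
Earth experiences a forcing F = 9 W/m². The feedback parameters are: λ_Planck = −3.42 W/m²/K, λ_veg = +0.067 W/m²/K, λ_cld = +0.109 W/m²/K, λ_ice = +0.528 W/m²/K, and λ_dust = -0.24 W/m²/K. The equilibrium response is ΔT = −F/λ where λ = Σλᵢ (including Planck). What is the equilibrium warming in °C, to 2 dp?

Net feedback parameter λ = (−3.42) + (+0.067) + (+0.109) + (+0.528) + (-0.24) = -2.956 W/m²/K.
ΔT = −F/λ = −9/(-2.956) = 3.04 °C.

3.04 °C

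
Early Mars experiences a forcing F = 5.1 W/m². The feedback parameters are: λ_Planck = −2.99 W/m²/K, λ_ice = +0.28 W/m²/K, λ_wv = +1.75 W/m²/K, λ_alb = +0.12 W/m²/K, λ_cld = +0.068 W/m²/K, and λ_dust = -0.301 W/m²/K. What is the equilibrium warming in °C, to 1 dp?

Net feedback parameter λ = (−2.99) + (+0.28) + (+1.75) + (+0.12) + (+0.068) + (-0.301) = -1.073 W/m²/K.
ΔT = −F/λ = −5.1/(-1.073) = 4.8 °C.

4.8 °C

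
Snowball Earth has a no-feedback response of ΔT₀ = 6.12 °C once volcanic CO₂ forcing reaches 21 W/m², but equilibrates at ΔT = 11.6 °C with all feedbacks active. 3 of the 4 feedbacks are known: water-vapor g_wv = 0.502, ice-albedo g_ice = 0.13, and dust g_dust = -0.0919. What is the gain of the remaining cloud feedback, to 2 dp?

Amplification A = ΔT/ΔT₀ = 11.6/6.12 = 1.895.
Total gain g = 1 − 1/A = 1 − 1/1.895 = 0.4723.
Known gains sum to 0.502 + 0.13 − 0.0919 = 0.5401.
g_cld = 0.4723 − 0.5401 = -0.07.

-0.07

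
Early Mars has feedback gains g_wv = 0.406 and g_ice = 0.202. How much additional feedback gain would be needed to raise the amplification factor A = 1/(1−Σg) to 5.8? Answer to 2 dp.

Current total gain = 0.608.
Target gain for A = 5.8: g* = 1 − 1/5.8 = 0.8276.
Additional gain needed = 0.8276 − 0.608 = 0.22.

0.22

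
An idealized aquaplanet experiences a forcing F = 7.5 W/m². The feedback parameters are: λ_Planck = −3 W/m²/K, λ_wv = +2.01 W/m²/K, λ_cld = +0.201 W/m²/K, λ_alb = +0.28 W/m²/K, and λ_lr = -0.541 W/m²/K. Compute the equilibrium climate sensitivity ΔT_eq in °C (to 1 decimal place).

Net feedback parameter λ = (−3) + (+2.01) + (+0.201) + (+0.28) + (-0.541) = -1.05 W/m²/K.
ΔT = −F/λ = −7.5/(-1.05) = 7.1 °C.

7.1 °C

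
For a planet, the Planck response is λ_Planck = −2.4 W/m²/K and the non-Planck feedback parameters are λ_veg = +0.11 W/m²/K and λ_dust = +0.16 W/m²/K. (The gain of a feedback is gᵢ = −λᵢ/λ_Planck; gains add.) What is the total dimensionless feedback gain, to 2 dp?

0.11

Convert to gains: g_veg = 0.11/2.4 = 0.04583; g_dust = 0.16/2.4 = 0.06667.
Total gain g = 0.1125.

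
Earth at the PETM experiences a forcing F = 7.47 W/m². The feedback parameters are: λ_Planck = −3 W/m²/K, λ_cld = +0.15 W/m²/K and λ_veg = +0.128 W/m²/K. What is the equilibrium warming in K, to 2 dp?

2.74 K

Net feedback parameter λ = (−3) + (+0.15) + (+0.128) = -2.722 W/m²/K.
ΔT = −F/λ = −7.47/(-2.722) = 2.74 K.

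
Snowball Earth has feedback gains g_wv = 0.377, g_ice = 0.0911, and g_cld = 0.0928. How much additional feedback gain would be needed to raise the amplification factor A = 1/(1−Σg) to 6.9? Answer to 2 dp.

Current total gain = 0.5609.
Target gain for A = 6.9: g* = 1 − 1/6.9 = 0.8551.
Additional gain needed = 0.8551 − 0.5609 = 0.29.

0.29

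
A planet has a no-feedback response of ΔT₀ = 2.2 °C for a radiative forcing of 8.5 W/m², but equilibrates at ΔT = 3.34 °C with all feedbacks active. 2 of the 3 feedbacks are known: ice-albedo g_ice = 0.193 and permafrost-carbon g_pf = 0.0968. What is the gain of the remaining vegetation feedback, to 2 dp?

0.05

Amplification A = ΔT/ΔT₀ = 3.34/2.2 = 1.518.
Total gain g = 1 − 1/A = 1 − 1/1.518 = 0.3412.
Known gains sum to 0.193 + 0.0968 = 0.2898.
g_veg = 0.3412 − 0.2898 = 0.05.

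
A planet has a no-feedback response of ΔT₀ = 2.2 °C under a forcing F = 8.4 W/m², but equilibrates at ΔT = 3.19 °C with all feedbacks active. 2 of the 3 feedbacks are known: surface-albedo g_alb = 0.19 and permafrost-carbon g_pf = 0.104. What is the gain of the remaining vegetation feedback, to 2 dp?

Amplification A = ΔT/ΔT₀ = 3.19/2.2 = 1.45.
Total gain g = 1 − 1/A = 1 − 1/1.45 = 0.3103.
Known gains sum to 0.19 + 0.104 = 0.294.
g_veg = 0.3103 − 0.294 = 0.02.

0.02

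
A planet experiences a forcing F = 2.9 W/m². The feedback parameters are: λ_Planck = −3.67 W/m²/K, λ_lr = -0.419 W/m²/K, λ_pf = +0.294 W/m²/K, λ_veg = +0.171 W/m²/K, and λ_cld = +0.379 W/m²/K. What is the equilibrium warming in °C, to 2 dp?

0.89 °C

Net feedback parameter λ = (−3.67) + (-0.419) + (+0.294) + (+0.171) + (+0.379) = -3.245 W/m²/K.
ΔT = −F/λ = −2.9/(-3.245) = 0.89 °C.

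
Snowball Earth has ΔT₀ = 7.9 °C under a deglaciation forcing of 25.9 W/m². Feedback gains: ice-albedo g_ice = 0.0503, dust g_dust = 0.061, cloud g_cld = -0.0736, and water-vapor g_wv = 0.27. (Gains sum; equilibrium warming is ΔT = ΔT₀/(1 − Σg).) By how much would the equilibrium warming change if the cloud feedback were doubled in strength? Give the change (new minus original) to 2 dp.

Original: g = 0.3077, ΔT = 7.9/(1−0.3077) = 11.4112 °C.
With doubled cloud: g' = 0.2341, ΔT' = 7.9/(1−0.2341) = 10.3147 °C.
Change = 10.3147 − 11.4112 = -1.10 °C.

-1.10 °C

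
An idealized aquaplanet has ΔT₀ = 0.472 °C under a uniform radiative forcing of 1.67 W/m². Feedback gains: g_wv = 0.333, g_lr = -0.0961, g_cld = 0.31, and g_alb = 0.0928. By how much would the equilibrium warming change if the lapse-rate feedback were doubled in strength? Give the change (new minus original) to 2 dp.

-0.28 °C

Original: g = 0.6397, ΔT = 0.472/(1−0.6397) = 1.3100 °C.
With doubled lapse-rate: g' = 0.5436, ΔT' = 0.472/(1−0.5436) = 1.0342 °C.
Change = 1.0342 − 1.3100 = -0.28 °C.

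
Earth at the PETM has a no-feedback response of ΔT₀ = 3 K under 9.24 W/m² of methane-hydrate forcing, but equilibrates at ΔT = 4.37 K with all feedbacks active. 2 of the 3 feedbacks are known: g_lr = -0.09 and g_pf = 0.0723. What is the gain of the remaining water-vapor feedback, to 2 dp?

Amplification A = ΔT/ΔT₀ = 4.37/3 = 1.457.
Total gain g = 1 − 1/A = 1 − 1/1.457 = 0.3137.
Known gains sum to -0.09 + 0.0723 = -0.0177.
g_wv = 0.3137 + 0.0177 = 0.33.

0.33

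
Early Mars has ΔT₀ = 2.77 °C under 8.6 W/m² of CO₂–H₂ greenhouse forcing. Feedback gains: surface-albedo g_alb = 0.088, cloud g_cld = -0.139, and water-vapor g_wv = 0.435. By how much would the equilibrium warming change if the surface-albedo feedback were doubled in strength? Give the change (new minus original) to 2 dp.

0.75 °C

Original: g = 0.384, ΔT = 2.77/(1−0.384) = 4.4968 °C.
With doubled surface-albedo: g' = 0.472, ΔT' = 2.77/(1−0.472) = 5.2462 °C.
Change = 5.2462 − 4.4968 = 0.75 °C.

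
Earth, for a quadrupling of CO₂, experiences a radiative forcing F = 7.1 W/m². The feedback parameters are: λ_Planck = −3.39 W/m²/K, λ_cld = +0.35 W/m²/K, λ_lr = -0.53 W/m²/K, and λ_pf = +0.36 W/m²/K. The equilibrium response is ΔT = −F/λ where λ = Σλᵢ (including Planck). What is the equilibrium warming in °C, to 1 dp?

2.2 °C

Net feedback parameter λ = (−3.39) + (+0.35) + (-0.53) + (+0.36) = -3.21 W/m²/K.
ΔT = −F/λ = −7.1/(-3.21) = 2.2 °C.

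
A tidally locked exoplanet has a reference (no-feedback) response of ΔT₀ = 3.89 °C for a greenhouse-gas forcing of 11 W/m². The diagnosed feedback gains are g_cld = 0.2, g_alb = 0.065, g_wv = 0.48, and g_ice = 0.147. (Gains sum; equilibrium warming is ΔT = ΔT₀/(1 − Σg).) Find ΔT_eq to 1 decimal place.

Total gain g = 0.2 + 0.065 + 0.48 + 0.147 = 0.892.
Amplification A = 1/(1 − 0.892) = 9.259.
ΔT = 3.89 × 9.259 = 36.0 °C.

36.0 °C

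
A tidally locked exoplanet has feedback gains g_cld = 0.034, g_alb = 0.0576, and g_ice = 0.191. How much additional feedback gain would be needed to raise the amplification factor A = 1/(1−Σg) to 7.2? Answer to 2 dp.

Current total gain = 0.2826.
Target gain for A = 7.2: g* = 1 − 1/7.2 = 0.8611.
Additional gain needed = 0.8611 − 0.2826 = 0.58.

0.58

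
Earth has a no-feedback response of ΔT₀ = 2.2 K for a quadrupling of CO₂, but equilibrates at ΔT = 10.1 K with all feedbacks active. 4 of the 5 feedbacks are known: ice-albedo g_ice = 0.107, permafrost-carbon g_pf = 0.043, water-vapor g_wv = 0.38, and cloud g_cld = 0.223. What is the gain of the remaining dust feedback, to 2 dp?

Amplification A = ΔT/ΔT₀ = 10.1/2.2 = 4.591.
Total gain g = 1 − 1/A = 1 − 1/4.591 = 0.7822.
Known gains sum to 0.107 + 0.043 + 0.38 + 0.223 = 0.753.
g_dust = 0.7822 − 0.753 = 0.03.

0.03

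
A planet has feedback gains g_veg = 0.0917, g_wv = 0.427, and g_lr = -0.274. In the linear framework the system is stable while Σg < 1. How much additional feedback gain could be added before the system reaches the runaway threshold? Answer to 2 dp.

0.76

Current total gain = 0.0917 + 0.427 − 0.274 = 0.2447.
Margin to runaway = 1 − 0.2447 = 0.76.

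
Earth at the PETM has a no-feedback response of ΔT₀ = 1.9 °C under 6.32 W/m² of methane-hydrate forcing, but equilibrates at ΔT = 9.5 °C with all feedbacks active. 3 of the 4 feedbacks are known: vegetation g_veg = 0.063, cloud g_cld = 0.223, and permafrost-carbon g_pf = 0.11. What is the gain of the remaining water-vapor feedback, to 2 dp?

0.40

Amplification A = ΔT/ΔT₀ = 9.5/1.9 = 5.
Total gain g = 1 − 1/A = 1 − 1/5 = 0.8.
Known gains sum to 0.063 + 0.223 + 0.11 = 0.396.
g_wv = 0.8 − 0.396 = 0.40.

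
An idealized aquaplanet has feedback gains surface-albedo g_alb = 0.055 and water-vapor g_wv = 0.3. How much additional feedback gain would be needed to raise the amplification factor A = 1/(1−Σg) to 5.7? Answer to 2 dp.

Current total gain = 0.355.
Target gain for A = 5.7: g* = 1 − 1/5.7 = 0.8246.
Additional gain needed = 0.8246 − 0.355 = 0.47.

0.47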